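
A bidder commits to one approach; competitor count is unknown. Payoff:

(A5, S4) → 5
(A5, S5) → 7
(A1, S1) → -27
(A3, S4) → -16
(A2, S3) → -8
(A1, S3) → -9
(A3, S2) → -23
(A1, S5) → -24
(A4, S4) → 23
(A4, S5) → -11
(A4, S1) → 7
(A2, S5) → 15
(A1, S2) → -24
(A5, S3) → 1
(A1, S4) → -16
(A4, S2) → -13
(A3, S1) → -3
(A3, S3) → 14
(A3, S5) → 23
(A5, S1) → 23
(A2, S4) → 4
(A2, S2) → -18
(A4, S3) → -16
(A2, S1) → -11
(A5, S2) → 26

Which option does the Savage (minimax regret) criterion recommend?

A5

Column bests: S1=23, S2=26, S3=14, S4=23, S5=23.
A1 regrets: 50, 50, 23, 39, 47 → max 50
A2 regrets: 34, 44, 22, 19, 8 → max 44
A3 regrets: 26, 49, 0, 39, 0 → max 49
A4 regrets: 16, 39, 30, 0, 34 → max 39
A5 regrets: 0, 0, 13, 18, 16 → max 18
Smallest max regret = 18 → A5.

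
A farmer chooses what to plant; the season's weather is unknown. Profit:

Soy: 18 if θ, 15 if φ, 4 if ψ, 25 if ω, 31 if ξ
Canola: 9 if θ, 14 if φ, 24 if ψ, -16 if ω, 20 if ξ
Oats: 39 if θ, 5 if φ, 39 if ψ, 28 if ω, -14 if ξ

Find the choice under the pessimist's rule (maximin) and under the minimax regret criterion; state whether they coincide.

Row minima: Soy=4, Canola=-16, Oats=-14
Best worst-case = 4 → Soy.
Column bests: θ=39, φ=15, ψ=39, ω=28, ξ=31.
Soy regrets: 21, 0, 35, 3, 0 → max 35
Canola regrets: 30, 1, 15, 44, 11 → max 44
Oats regrets: 0, 10, 0, 0, 45 → max 45
Smallest max regret = 35 → Soy.

maximin → Soy; minimax regret → Soy (agree)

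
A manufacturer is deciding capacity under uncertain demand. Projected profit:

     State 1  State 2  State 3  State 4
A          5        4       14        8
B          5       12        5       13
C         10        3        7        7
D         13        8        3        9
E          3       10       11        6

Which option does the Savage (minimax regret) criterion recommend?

Column bests: State 1=13, State 2=12, State 3=14, State 4=13.
A regrets: 8, 8, 0, 5 → max 8
B regrets: 8, 0, 9, 0 → max 9
C regrets: 3, 9, 7, 6 → max 9
D regrets: 0, 4, 11, 4 → max 11
E regrets: 10, 2, 3, 7 → max 10
Smallest max regret = 8 → A.

A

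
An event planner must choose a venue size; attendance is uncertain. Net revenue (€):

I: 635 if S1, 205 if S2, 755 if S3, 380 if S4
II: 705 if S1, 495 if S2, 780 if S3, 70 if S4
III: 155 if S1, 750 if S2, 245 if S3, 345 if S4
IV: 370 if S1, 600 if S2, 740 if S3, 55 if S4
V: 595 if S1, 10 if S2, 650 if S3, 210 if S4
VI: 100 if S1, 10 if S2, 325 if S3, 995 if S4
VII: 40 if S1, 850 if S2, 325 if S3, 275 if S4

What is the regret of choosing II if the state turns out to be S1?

0

Best payoff under S1 is 705.
Regret = 705 − 705 = 0.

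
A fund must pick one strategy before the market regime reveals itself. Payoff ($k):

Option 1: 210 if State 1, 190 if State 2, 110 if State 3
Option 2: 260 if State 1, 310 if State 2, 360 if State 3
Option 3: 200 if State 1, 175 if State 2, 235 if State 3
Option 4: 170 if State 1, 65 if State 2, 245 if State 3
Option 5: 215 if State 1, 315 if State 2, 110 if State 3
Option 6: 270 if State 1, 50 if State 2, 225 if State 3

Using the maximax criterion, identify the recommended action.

Option 2

Row maxima: Option 1=210, Option 2=360, Option 3=235, Option 4=245, Option 5=315, Option 6=270
Best best-case = 360 → Option 2.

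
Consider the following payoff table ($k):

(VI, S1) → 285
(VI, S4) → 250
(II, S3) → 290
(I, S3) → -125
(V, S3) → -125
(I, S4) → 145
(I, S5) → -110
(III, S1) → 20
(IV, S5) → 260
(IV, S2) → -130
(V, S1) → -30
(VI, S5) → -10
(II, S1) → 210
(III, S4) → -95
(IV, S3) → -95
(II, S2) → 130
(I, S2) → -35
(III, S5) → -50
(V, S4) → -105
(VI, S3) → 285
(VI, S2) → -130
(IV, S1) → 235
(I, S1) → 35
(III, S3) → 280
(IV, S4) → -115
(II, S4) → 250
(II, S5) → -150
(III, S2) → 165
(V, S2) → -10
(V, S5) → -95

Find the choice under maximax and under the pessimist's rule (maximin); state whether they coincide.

maximax → II; maximin → III (disagree)

Row maxima: I=145, II=290, III=280, IV=260, V=-10, VI=285
Best best-case = 290 → II.
Row minima: I=-125, II=-150, III=-95, IV=-130, V=-125, VI=-130
Best worst-case = -95 → III.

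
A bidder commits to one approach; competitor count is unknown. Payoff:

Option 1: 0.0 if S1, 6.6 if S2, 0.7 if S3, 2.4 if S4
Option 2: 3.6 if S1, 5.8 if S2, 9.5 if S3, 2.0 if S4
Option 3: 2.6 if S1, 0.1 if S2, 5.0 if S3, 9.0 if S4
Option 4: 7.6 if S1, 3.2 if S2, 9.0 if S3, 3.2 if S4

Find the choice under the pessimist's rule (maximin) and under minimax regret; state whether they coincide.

maximin → Option 4; minimax regret → Option 4 (agree)

Row minima: Option 1=0.0, Option 2=2.0, Option 3=0.1, Option 4=3.2
Best worst-case = 3.2 → Option 4.
Column bests: S1=7.6, S2=6.6, S3=9.5, S4=9.0.
Option 1 regrets: 7.6, 0.0, 8.8, 6.6 → max 8.8
Option 2 regrets: 4.0, 0.8, 0.0, 7.0 → max 7.0
Option 3 regrets: 5.0, 6.5, 4.5, 0.0 → max 6.5
Option 4 regrets: 0.0, 3.4, 0.5, 5.8 → max 5.8
Smallest max regret = 5.8 → Option 4.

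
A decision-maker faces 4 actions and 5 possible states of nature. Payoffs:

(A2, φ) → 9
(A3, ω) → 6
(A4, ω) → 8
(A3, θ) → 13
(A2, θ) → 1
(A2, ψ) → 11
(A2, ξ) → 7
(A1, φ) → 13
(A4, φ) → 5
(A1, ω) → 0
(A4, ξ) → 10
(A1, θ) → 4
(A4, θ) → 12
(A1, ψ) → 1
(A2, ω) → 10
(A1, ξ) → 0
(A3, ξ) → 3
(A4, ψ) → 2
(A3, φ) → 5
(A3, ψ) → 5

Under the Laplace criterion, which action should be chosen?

Row averages: A1=3.6, A2=7.6, A3=6.4, A4=7.4
Highest average = 7.6 → A2.

A2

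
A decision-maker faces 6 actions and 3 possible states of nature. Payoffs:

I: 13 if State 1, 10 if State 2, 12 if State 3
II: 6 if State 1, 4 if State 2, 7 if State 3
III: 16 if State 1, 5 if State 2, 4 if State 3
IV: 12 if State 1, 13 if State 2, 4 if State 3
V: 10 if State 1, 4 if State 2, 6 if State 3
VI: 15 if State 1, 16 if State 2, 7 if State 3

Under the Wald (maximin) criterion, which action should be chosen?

I

Row minima: I=10, II=4, III=4, IV=4, V=4, VI=7
Best worst-case = 10 → I.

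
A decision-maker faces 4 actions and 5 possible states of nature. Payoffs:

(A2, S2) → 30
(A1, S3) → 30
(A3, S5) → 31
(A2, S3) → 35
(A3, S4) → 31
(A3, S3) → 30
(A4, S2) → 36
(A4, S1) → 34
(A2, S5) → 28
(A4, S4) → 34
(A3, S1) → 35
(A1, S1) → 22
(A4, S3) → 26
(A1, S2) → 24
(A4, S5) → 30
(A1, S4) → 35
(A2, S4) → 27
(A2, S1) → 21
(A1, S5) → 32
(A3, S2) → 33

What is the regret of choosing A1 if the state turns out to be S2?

Best payoff under S2 is 36.
Regret = 36 − 24 = 12.

12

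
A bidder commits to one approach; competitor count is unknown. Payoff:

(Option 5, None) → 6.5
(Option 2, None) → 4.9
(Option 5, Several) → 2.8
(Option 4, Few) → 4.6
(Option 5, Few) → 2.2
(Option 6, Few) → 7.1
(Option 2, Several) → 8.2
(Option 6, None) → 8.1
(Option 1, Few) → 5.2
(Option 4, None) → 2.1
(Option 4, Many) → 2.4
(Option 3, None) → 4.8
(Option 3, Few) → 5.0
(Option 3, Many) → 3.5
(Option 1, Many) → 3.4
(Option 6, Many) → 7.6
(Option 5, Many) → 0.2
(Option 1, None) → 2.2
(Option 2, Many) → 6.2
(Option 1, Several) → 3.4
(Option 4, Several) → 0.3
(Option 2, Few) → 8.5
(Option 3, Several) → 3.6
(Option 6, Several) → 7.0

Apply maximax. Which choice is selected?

Option 2

Row maxima: Option 1=5.2, Option 2=8.5, Option 3=5.0, Option 4=4.6, Option 5=6.5, Option 6=8.1
Best best-case = 8.5 → Option 2.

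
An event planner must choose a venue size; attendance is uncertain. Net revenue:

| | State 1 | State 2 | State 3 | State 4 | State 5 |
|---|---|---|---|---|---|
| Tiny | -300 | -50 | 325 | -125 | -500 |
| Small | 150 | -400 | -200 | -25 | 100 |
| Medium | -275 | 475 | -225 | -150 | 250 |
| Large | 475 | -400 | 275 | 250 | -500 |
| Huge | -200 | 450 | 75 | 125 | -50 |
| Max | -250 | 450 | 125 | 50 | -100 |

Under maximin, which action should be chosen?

Row minima: Tiny=-500, Small=-400, Medium=-275, Large=-500, Huge=-200, Max=-250
Best worst-case = -200 → Huge.

Huge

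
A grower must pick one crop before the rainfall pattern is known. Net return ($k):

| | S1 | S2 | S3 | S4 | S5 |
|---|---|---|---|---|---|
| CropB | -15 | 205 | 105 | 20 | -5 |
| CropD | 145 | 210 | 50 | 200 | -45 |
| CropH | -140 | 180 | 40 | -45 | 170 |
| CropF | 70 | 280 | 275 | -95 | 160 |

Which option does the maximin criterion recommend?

Row minima: CropB=-15, CropD=-45, CropH=-140, CropF=-95
Best worst-case = -15 → CropB.

CropB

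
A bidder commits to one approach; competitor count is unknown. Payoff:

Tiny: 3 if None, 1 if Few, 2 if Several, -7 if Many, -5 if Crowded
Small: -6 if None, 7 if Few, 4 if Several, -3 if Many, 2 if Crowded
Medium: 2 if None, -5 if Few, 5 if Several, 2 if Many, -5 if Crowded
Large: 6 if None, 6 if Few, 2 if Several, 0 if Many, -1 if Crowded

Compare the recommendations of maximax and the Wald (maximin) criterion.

maximax → Small; maximin → Large (disagree)

Row maxima: Tiny=3, Small=7, Medium=5, Large=6
Best best-case = 7 → Small.
Row minima: Tiny=-7, Small=-6, Medium=-5, Large=-1
Best worst-case = -1 → Large.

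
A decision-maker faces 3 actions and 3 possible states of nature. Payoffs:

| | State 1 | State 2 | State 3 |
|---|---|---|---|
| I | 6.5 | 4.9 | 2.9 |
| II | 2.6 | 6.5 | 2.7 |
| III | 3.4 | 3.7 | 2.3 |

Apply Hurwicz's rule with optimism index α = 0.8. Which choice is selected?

I: 0.8·6.5 + 0.2·2.9 = 5.78
II: 0.8·6.5 + 0.2·2.6 = 5.72
III: 0.8·3.7 + 0.2·2.3 = 3.42
Highest Hurwicz score = 5.78 → I.

I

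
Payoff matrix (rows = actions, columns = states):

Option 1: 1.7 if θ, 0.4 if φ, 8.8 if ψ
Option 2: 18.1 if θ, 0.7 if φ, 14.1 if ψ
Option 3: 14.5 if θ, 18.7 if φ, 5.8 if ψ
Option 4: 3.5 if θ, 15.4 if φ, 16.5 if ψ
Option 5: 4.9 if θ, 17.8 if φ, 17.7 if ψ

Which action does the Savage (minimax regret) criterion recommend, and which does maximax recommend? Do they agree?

minimax regret → Option 3; maximax → Option 3 (agree)

Column bests: θ=18.1, φ=18.7, ψ=17.7.
Option 1 regrets: 16.4, 18.3, 8.9 → max 18.3
Option 2 regrets: 0.0, 18.0, 3.6 → max 18.0
Option 3 regrets: 3.6, 0.0, 11.9 → max 11.9
Option 4 regrets: 14.6, 3.3, 1.2 → max 14.6
Option 5 regrets: 13.2, 0.9, 0.0 → max 13.2
Smallest max regret = 11.9 → Option 3.
Row maxima: Option 1=8.8, Option 2=18.1, Option 3=18.7, Option 4=16.5, Option 5=17.8
Best best-case = 18.7 → Option 3.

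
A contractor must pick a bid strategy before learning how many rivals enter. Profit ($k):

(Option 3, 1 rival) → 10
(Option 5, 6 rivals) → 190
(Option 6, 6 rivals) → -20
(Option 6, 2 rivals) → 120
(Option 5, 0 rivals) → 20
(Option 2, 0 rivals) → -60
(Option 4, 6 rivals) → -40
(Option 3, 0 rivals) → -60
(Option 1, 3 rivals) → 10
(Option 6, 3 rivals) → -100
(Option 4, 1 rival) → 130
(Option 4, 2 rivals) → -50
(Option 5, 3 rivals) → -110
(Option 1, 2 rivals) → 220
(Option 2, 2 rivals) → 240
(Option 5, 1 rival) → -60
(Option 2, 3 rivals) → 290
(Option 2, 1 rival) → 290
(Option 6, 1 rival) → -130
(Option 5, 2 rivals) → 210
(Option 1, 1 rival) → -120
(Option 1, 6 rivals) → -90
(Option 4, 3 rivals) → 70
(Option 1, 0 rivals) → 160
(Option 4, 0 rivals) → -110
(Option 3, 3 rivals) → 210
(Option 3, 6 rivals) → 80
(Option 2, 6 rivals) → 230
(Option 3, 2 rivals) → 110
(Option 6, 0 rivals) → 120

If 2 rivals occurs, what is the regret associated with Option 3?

130

Best payoff under 2 rivals is 240.
Regret = 240 − 110 = 130.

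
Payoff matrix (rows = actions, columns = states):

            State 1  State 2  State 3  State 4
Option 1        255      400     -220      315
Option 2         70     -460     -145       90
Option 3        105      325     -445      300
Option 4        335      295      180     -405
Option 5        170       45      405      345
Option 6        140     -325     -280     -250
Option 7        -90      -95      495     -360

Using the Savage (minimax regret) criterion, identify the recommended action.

Option 5

Column bests: State 1=335, State 2=400, State 3=495, State 4=345.
Option 1 regrets: 80, 0, 715, 30 → max 715
Option 2 regrets: 265, 860, 640, 255 → max 860
Option 3 regrets: 230, 75, 940, 45 → max 940
Option 4 regrets: 0, 105, 315, 750 → max 750
Option 5 regrets: 165, 355, 90, 0 → max 355
Option 6 regrets: 195, 725, 775, 595 → max 775
Option 7 regrets: 425, 495, 0, 705 → max 705
Smallest max regret = 355 → Option 5.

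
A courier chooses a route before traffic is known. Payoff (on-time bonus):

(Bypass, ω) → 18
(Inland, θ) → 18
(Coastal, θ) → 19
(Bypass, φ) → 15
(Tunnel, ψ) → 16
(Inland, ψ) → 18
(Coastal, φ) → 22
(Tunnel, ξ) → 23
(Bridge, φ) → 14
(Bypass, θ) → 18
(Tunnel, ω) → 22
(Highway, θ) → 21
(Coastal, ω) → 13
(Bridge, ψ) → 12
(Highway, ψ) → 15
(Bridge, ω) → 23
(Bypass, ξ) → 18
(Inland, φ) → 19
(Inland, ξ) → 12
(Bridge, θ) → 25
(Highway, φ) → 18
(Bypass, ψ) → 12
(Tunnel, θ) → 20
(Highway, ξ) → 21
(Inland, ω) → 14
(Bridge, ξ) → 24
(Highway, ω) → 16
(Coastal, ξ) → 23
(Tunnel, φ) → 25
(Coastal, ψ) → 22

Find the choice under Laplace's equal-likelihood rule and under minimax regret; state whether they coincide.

Row averages: Bridge=19.6, Bypass=16.2, Coastal=19.8, Highway=18.2, Inland=16.2, Tunnel=21.2
Highest average = 21.2 → Tunnel.
Column bests: θ=25, φ=25, ψ=22, ω=23, ξ=24.
Bridge regrets: 0, 11, 10, 0, 0 → max 11
Bypass regrets: 7, 10, 10, 5, 6 → max 10
Coastal regrets: 6, 3, 0, 10, 1 → max 10
Highway regrets: 4, 7, 7, 7, 3 → max 7
Inland regrets: 7, 6, 4, 9, 12 → max 12
Tunnel regrets: 5, 0, 6, 1, 1 → max 6
Smallest max regret = 6 → Tunnel.

laplace → Tunnel; minimax regret → Tunnel (agree)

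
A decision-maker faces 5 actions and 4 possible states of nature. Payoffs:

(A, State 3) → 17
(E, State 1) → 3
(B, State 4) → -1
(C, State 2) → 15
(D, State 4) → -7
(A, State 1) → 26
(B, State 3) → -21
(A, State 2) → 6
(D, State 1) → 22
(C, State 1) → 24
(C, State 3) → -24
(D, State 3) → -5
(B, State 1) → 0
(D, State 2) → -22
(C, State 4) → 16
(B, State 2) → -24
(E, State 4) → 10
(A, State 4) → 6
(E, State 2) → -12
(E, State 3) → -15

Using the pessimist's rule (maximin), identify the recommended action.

A

Row minima: A=6, B=-24, C=-24, D=-22, E=-15
Best worst-case = 6 → A.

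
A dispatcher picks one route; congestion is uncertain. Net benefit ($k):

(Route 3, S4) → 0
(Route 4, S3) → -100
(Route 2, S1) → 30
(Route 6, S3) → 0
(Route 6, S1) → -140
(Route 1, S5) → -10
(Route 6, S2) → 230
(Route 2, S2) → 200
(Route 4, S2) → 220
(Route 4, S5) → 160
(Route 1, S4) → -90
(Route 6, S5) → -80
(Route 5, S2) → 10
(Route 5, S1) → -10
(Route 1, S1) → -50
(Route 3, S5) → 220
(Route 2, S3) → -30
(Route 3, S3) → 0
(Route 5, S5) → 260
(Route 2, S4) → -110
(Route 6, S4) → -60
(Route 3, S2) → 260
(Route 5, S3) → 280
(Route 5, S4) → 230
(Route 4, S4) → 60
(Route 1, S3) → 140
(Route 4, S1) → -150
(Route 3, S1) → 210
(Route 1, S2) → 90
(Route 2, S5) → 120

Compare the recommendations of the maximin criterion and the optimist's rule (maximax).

maximin → Route 3; maximax → Route 5 (disagree)

Row minima: Route 1=-90, Route 2=-110, Route 3=0, Route 4=-150, Route 5=-10, Route 6=-140
Best worst-case = 0 → Route 3.
Row maxima: Route 1=140, Route 2=200, Route 3=260, Route 4=220, Route 5=280, Route 6=230
Best best-case = 280 → Route 5.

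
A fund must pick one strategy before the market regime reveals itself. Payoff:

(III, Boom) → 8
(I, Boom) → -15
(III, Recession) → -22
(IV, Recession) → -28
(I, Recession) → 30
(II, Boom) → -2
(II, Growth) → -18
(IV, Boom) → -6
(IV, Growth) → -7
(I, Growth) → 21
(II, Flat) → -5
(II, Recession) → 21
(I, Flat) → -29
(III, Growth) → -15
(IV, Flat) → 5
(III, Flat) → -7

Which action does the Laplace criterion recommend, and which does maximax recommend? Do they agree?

Row averages: I=1.75, II=-1, III=-9, IV=-9
Highest average = 1.75 → I.
Row maxima: I=30, II=21, III=8, IV=5
Best best-case = 30 → I.

laplace → I; maximax → I (agree)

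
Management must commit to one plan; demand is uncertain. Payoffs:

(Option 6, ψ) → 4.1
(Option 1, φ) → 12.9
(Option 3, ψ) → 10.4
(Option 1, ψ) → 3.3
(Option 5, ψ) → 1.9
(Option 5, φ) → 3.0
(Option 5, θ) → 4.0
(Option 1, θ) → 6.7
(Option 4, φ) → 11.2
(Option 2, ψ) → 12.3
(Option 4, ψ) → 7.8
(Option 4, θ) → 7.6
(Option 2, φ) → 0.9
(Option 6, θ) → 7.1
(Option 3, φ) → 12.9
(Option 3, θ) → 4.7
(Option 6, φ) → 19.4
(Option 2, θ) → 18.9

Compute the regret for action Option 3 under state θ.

Best payoff under θ is 18.9.
Regret = 18.9 − 4.7 = 14.2.

14.2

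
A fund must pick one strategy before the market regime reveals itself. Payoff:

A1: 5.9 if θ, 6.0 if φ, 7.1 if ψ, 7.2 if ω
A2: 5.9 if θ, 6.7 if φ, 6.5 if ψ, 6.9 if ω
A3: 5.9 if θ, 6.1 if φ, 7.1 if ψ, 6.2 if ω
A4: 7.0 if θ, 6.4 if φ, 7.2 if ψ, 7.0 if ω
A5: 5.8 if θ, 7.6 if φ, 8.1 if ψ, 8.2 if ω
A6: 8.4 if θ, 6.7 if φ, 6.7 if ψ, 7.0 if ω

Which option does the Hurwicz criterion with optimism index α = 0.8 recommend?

A1: 0.8·7.2 + 0.2·5.9 = 6.94
A2: 0.8·6.9 + 0.2·5.9 = 6.7
A3: 0.8·7.1 + 0.2·5.9 = 6.86
A4: 0.8·7.2 + 0.2·6.4 = 7.04
A5: 0.8·8.2 + 0.2·5.8 = 7.72
A6: 0.8·8.4 + 0.2·6.7 = 8.06
Highest Hurwicz score = 8.06 → A6.

A6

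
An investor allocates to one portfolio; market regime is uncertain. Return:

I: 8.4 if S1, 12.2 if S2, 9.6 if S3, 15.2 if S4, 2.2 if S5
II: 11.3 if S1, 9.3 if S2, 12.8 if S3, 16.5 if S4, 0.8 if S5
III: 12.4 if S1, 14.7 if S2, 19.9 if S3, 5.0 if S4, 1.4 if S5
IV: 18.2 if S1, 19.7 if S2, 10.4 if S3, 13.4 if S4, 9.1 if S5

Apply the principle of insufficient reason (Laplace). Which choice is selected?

IV

Row averages: I=9.52, II=10.14, III=10.68, IV=14.16
Highest average = 14.16 → IV.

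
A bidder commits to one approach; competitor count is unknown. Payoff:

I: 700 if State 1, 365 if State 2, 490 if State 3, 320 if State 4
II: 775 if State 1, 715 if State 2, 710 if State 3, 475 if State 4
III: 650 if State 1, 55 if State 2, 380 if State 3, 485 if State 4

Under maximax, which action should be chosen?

II

Row maxima: I=700, II=775, III=650
Best best-case = 775 → II.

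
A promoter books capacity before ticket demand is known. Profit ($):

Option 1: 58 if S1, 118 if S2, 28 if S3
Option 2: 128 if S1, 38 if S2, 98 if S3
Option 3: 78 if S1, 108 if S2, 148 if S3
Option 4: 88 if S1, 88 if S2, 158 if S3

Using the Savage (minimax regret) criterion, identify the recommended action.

Option 4

Column bests: S1=128, S2=118, S3=158.
Option 1 regrets: 70, 0, 130 → max 130
Option 2 regrets: 0, 80, 60 → max 80
Option 3 regrets: 50, 10, 10 → max 50
Option 4 regrets: 40, 30, 0 → max 40
Smallest max regret = 40 → Option 4.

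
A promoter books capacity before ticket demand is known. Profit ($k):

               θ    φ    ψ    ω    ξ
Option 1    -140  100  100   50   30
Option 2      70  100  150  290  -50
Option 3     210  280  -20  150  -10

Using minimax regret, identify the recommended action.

Option 3

Column bests: θ=210, φ=280, ψ=150, ω=290, ξ=30.
Option 1 regrets: 350, 180, 50, 240, 0 → max 350
Option 2 regrets: 140, 180, 0, 0, 80 → max 180
Option 3 regrets: 0, 0, 170, 140, 40 → max 170
Smallest max regret = 170 → Option 3.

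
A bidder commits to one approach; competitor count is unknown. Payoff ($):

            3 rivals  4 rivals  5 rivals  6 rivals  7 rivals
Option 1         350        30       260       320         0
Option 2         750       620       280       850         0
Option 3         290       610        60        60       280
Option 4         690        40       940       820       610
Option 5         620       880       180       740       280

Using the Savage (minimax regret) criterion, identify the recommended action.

Column bests: 3 rivals=750, 4 rivals=880, 5 rivals=940, 6 rivals=850, 7 rivals=610.
Option 1 regrets: 400, 850, 680, 530, 610 → max 850
Option 2 regrets: 0, 260, 660, 0, 610 → max 660
Option 3 regrets: 460, 270, 880, 790, 330 → max 880
Option 4 regrets: 60, 840, 0, 30, 0 → max 840
Option 5 regrets: 130, 0, 760, 110, 330 → max 760
Smallest max regret = 660 → Option 2.

Option 2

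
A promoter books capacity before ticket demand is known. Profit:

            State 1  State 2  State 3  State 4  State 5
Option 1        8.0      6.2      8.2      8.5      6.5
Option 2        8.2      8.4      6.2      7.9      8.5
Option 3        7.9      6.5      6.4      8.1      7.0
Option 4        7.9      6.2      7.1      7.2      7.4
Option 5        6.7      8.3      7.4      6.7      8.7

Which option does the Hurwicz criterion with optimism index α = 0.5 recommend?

Option 5

Option 1: 0.5·8.5 + 0.5·6.2 = 7.35
Option 2: 0.5·8.5 + 0.5·6.2 = 7.35
Option 3: 0.5·8.1 + 0.5·6.4 = 7.25
Option 4: 0.5·7.9 + 0.5·6.2 = 7.05
Option 5: 0.5·8.7 + 0.5·6.7 = 7.7
Highest Hurwicz score = 7.7 → Option 5.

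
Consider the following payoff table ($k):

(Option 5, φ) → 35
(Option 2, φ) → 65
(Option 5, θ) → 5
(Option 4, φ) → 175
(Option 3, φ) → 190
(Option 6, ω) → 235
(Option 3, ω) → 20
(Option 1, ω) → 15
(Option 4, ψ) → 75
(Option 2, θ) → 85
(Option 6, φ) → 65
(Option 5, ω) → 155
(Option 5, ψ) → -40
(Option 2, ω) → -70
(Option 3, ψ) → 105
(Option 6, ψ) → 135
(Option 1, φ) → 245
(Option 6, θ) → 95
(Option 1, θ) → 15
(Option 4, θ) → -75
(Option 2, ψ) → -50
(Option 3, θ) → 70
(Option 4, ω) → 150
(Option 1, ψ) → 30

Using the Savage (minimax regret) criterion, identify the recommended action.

Column bests: θ=95, φ=245, ψ=135, ω=235.
Option 1 regrets: 80, 0, 105, 220 → max 220
Option 2 regrets: 10, 180, 185, 305 → max 305
Option 3 regrets: 25, 55, 30, 215 → max 215
Option 4 regrets: 170, 70, 60, 85 → max 170
Option 5 regrets: 90, 210, 175, 80 → max 210
Option 6 regrets: 0, 180, 0, 0 → max 180
Smallest max regret = 170 → Option 4.

Option 4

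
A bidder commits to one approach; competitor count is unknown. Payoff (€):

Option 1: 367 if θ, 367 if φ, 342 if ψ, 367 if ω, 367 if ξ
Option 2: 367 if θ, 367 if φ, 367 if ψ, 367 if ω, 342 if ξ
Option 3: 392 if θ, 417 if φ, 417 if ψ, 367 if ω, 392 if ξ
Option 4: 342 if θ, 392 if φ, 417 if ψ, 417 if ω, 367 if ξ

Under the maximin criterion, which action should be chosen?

Option 3

Row minima: Option 1=342, Option 2=342, Option 3=367, Option 4=342
Best worst-case = 367 → Option 3.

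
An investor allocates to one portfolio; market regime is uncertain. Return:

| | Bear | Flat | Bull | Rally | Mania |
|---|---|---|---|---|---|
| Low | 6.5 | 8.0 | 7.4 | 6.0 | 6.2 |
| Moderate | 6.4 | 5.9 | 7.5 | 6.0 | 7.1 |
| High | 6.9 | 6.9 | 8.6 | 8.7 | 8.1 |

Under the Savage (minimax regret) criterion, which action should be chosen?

Column bests: Bear=6.9, Flat=8.0, Bull=8.6, Rally=8.7, Mania=8.1.
Low regrets: 0.4, 0.0, 1.2, 2.7, 1.9 → max 2.7
Moderate regrets: 0.5, 2.1, 1.1, 2.7, 1.0 → max 2.7
High regrets: 0.0, 1.1, 0.0, 0.0, 0.0 → max 1.1
Smallest max regret = 1.1 → High.

High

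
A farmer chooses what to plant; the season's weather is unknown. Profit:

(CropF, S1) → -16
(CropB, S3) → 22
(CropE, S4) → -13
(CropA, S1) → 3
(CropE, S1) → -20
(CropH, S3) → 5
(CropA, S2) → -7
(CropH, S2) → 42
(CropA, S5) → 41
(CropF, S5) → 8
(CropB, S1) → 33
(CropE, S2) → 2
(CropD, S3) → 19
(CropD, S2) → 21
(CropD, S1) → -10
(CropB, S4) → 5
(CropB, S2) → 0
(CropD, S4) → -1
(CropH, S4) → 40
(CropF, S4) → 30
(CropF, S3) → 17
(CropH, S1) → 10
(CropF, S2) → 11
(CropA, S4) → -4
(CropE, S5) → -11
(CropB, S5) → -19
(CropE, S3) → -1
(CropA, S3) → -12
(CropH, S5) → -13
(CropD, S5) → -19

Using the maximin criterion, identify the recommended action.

CropA

Row minima: CropH=-13, CropD=-19, CropF=-16, CropB=-19, CropE=-20, CropA=-12
Best worst-case = -12 → CropA.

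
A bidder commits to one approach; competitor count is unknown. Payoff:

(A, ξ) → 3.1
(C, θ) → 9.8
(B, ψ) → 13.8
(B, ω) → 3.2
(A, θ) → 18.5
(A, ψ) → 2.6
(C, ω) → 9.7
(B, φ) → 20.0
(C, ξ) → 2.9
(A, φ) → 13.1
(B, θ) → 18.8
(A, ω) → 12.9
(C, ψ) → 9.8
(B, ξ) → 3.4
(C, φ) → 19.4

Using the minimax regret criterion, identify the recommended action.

Column bests: θ=18.8, φ=20.0, ψ=13.8, ω=12.9, ξ=3.4.
A regrets: 0.3, 6.9, 11.2, 0.0, 0.3 → max 11.2
B regrets: 0.0, 0.0, 0.0, 9.7, 0.0 → max 9.7
C regrets: 9.0, 0.6, 4.0, 3.2, 0.5 → max 9.0
Smallest max regret = 9.0 → C.

C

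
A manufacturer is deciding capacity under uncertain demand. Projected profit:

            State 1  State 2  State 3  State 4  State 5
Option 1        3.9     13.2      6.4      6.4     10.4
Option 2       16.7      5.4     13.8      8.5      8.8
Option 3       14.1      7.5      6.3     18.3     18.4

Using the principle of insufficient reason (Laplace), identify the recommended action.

Option 3

Row averages: Option 1=8.06, Option 2=10.64, Option 3=12.92
Highest average = 12.92 → Option 3.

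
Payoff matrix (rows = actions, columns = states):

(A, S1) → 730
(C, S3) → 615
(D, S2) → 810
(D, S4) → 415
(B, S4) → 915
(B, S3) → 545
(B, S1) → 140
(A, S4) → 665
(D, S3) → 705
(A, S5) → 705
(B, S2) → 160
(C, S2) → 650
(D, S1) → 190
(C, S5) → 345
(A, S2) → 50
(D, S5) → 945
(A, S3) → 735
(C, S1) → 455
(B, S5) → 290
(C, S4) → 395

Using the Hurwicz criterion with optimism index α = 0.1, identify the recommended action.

C

A: 0.1·735 + 0.9·50 = 118.5
B: 0.1·915 + 0.9·140 = 217.5
C: 0.1·650 + 0.9·345 = 375.5
D: 0.1·945 + 0.9·190 = 265.5
Highest Hurwicz score = 375.5 → C.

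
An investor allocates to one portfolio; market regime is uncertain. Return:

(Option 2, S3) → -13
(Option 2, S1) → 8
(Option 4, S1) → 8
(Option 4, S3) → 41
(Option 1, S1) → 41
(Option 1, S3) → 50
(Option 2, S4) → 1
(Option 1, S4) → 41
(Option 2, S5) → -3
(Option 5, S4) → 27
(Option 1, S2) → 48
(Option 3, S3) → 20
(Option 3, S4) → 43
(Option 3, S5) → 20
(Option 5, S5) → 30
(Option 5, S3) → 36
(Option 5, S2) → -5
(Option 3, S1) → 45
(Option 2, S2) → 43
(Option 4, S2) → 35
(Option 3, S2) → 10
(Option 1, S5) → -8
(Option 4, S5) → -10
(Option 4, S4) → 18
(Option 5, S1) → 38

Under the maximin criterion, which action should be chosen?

Option 3

Row minima: Option 1=-8, Option 2=-13, Option 3=10, Option 4=-10, Option 5=-5
Best worst-case = 10 → Option 3.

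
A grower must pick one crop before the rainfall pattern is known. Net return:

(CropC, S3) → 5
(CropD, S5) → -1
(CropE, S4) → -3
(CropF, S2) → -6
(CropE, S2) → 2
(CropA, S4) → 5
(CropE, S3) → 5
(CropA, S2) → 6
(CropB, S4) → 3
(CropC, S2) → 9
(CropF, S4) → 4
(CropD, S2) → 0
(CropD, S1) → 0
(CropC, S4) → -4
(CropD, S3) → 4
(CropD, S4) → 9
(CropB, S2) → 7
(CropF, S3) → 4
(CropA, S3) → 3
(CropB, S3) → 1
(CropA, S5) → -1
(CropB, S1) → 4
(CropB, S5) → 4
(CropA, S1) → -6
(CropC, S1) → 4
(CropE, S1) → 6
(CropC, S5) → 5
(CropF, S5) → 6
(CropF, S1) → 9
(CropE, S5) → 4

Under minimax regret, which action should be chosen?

CropB

Column bests: S1=9, S2=9, S3=5, S4=9, S5=6.
CropC regrets: 5, 0, 0, 13, 1 → max 13
CropE regrets: 3, 7, 0, 12, 2 → max 12
CropB regrets: 5, 2, 4, 6, 2 → max 6
CropF regrets: 0, 15, 1, 5, 0 → max 15
CropA regrets: 15, 3, 2, 4, 7 → max 15
CropD regrets: 9, 9, 1, 0, 7 → max 9
Smallest max regret = 6 → CropB.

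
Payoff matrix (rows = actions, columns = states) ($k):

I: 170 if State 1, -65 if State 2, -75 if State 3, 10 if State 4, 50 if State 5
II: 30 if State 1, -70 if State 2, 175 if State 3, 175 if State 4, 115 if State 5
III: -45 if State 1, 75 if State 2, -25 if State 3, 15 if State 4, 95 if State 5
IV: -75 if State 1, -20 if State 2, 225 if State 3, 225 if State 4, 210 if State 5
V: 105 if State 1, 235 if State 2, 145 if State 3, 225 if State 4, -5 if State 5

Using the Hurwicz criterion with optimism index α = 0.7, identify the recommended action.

I: 0.7·170 + 0.3·(-75) = 96.5
II: 0.7·175 + 0.3·(-70) = 101.5
III: 0.7·95 + 0.3·(-45) = 53
IV: 0.7·225 + 0.3·(-75) = 135
V: 0.7·235 + 0.3·(-5) = 163
Highest Hurwicz score = 163 → V.

V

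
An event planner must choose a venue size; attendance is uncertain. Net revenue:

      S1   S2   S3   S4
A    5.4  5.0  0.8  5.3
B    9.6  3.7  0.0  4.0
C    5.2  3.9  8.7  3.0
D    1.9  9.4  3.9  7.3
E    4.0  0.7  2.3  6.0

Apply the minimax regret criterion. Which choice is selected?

Column bests: S1=9.6, S2=9.4, S3=8.7, S4=7.3.
A regrets: 4.2, 4.4, 7.9, 2.0 → max 7.9
B regrets: 0.0, 5.7, 8.7, 3.3 → max 8.7
C regrets: 4.4, 5.5, 0.0, 4.3 → max 5.5
D regrets: 7.7, 0.0, 4.8, 0.0 → max 7.7
E regrets: 5.6, 8.7, 6.4, 1.3 → max 8.7
Smallest max regret = 5.5 → C.

C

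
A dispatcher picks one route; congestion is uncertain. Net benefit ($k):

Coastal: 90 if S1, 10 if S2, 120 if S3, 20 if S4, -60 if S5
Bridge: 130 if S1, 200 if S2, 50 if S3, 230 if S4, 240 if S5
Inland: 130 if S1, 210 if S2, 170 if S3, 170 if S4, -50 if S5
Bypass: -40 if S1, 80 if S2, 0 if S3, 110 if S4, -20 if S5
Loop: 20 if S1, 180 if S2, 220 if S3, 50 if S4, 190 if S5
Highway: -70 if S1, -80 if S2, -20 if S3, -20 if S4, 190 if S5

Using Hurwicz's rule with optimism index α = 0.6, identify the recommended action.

Bridge

Coastal: 0.6·120 + 0.4·(-60) = 48
Bridge: 0.6·240 + 0.4·50 = 164
Inland: 0.6·210 + 0.4·(-50) = 106
Bypass: 0.6·110 + 0.4·(-40) = 50
Loop: 0.6·220 + 0.4·20 = 140
Highway: 0.6·190 + 0.4·(-80) = 82
Highest Hurwicz score = 164 → Bridge.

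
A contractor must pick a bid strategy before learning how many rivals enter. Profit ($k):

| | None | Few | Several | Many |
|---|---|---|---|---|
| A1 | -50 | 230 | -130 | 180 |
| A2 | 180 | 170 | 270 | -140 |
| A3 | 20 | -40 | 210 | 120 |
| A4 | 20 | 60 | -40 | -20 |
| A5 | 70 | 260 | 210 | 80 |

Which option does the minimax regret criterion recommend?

A5

Column bests: None=180, Few=260, Several=270, Many=180.
A1 regrets: 230, 30, 400, 0 → max 400
A2 regrets: 0, 90, 0, 320 → max 320
A3 regrets: 160, 300, 60, 60 → max 300
A4 regrets: 160, 200, 310, 200 → max 310
A5 regrets: 110, 0, 60, 100 → max 110
Smallest max regret = 110 → A5.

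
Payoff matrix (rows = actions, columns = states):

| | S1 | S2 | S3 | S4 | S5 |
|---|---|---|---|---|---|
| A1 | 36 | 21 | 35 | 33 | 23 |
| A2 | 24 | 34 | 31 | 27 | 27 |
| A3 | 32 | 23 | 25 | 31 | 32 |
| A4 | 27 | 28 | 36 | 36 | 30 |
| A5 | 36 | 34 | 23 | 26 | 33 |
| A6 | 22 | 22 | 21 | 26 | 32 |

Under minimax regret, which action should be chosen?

Column bests: S1=36, S2=34, S3=36, S4=36, S5=33.
A1 regrets: 0, 13, 1, 3, 10 → max 13
A2 regrets: 12, 0, 5, 9, 6 → max 12
A3 regrets: 4, 11, 11, 5, 1 → max 11
A4 regrets: 9, 6, 0, 0, 3 → max 9
A5 regrets: 0, 0, 13, 10, 0 → max 13
A6 regrets: 14, 12, 15, 10, 1 → max 15
Smallest max regret = 9 → A4.

A4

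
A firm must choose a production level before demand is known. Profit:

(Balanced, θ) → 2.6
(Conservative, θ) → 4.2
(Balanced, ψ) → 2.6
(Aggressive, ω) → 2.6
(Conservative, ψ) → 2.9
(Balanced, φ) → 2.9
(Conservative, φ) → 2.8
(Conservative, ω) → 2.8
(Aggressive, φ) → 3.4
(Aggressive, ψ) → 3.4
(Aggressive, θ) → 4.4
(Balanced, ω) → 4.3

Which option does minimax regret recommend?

Conservative

Column bests: θ=4.4, φ=3.4, ψ=3.4, ω=4.3.
Conservative regrets: 0.2, 0.6, 0.5, 1.5 → max 1.5
Balanced regrets: 1.8, 0.5, 0.8, 0.0 → max 1.8
Aggressive regrets: 0.0, 0.0, 0.0, 1.7 → max 1.7
Smallest max regret = 1.5 → Conservative.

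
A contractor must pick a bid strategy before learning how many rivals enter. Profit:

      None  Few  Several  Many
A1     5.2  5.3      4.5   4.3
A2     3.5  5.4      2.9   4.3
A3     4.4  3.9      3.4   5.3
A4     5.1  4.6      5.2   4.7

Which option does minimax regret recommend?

Column bests: None=5.2, Few=5.4, Several=5.2, Many=5.3.
A1 regrets: 0.0, 0.1, 0.7, 1.0 → max 1.0
A2 regrets: 1.7, 0.0, 2.3, 1.0 → max 2.3
A3 regrets: 0.8, 1.5, 1.8, 0.0 → max 1.8
A4 regrets: 0.1, 0.8, 0.0, 0.6 → max 0.8
Smallest max regret = 0.8 → A4.

A4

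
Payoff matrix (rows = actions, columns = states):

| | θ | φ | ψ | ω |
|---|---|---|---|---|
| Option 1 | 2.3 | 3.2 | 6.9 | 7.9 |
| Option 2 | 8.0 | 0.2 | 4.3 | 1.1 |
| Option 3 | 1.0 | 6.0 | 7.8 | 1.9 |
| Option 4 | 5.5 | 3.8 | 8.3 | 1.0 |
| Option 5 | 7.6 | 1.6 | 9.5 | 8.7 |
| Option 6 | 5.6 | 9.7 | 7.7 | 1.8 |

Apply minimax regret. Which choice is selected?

Column bests: θ=8.0, φ=9.7, ψ=9.5, ω=8.7.
Option 1 regrets: 5.7, 6.5, 2.6, 0.8 → max 6.5
Option 2 regrets: 0.0, 9.5, 5.2, 7.6 → max 9.5
Option 3 regrets: 7.0, 3.7, 1.7, 6.8 → max 7.0
Option 4 regrets: 2.5, 5.9, 1.2, 7.7 → max 7.7
Option 5 regrets: 0.4, 8.1, 0.0, 0.0 → max 8.1
Option 6 regrets: 2.4, 0.0, 1.8, 6.9 → max 6.9
Smallest max regret = 6.5 → Option 1.

Option 1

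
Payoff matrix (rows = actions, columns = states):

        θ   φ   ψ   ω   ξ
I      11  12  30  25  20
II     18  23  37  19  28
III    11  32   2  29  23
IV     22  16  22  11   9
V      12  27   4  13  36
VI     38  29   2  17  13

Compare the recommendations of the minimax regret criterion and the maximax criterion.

minimax regret → II; maximax → VI (disagree)

Column bests: θ=38, φ=32, ψ=37, ω=29, ξ=36.
I regrets: 27, 20, 7, 4, 16 → max 27
II regrets: 20, 9, 0, 10, 8 → max 20
III regrets: 27, 0, 35, 0, 13 → max 35
IV regrets: 16, 16, 15, 18, 27 → max 27
V regrets: 26, 5, 33, 16, 0 → max 33
VI regrets: 0, 3, 35, 12, 23 → max 35
Smallest max regret = 20 → II.
Row maxima: I=30, II=37, III=32, IV=22, V=36, VI=38
Best best-case = 38 → VI.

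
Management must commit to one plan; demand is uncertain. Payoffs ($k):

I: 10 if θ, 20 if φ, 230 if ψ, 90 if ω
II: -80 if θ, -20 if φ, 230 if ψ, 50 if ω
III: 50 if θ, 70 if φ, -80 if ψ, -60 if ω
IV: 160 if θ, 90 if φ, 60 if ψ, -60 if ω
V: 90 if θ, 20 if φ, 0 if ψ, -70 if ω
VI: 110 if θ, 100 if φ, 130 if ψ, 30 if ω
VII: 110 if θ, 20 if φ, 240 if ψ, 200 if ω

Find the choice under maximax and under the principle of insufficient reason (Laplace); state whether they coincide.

Row maxima: I=230, II=230, III=70, IV=160, V=90, VI=130, VII=240
Best best-case = 240 → VII.
Row averages: I=87.5, II=45, III=-5, IV=62.5, V=10, VI=92.5, VII=142.5
Highest average = 142.5 → VII.

maximax → VII; laplace → VII (agree)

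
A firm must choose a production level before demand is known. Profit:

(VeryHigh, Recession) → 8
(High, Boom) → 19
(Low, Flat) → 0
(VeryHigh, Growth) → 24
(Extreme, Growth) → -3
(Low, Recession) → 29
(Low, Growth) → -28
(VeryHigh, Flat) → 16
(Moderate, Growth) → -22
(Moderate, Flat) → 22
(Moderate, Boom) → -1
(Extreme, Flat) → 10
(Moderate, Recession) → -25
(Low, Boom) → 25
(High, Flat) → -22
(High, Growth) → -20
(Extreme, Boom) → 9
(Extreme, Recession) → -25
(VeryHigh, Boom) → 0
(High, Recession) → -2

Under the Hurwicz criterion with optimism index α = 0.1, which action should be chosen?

Low: 0.1·29 + 0.9·(-28) = -22.3
Moderate: 0.1·22 + 0.9·(-25) = -20.3
High: 0.1·19 + 0.9·(-22) = -17.9
VeryHigh: 0.1·24 + 0.9·0 = 2.4
Extreme: 0.1·10 + 0.9·(-25) = -21.5
Highest Hurwicz score = 2.4 → VeryHigh.

VeryHigh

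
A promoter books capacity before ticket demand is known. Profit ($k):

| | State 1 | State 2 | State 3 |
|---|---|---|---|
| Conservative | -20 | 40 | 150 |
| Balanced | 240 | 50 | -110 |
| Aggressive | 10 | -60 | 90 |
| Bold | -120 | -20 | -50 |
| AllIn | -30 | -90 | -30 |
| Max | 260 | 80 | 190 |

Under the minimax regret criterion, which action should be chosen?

Column bests: State 1=260, State 2=80, State 3=190.
Conservative regrets: 280, 40, 40 → max 280
Balanced regrets: 20, 30, 300 → max 300
Aggressive regrets: 250, 140, 100 → max 250
Bold regrets: 380, 100, 240 → max 380
AllIn regrets: 290, 170, 220 → max 290
Max regrets: 0, 0, 0 → max 0
Smallest max regret = 0 → Max.

Max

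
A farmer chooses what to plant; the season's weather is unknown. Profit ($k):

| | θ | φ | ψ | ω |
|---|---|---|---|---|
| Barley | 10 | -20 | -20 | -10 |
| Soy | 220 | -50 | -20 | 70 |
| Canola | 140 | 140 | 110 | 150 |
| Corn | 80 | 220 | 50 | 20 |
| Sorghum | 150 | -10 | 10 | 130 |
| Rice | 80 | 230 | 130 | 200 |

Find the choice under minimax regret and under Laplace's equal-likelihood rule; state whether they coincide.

minimax regret → Canola; laplace → Rice (disagree)

Column bests: θ=220, φ=230, ψ=130, ω=200.
Barley regrets: 210, 250, 150, 210 → max 250
Soy regrets: 0, 280, 150, 130 → max 280
Canola regrets: 80, 90, 20, 50 → max 90
Corn regrets: 140, 10, 80, 180 → max 180
Sorghum regrets: 70, 240, 120, 70 → max 240
Rice regrets: 140, 0, 0, 0 → max 140
Smallest max regret = 90 → Canola.
Row averages: Barley=-10, Soy=55, Canola=135, Corn=92.5, Sorghum=70, Rice=160
Highest average = 160 → Rice.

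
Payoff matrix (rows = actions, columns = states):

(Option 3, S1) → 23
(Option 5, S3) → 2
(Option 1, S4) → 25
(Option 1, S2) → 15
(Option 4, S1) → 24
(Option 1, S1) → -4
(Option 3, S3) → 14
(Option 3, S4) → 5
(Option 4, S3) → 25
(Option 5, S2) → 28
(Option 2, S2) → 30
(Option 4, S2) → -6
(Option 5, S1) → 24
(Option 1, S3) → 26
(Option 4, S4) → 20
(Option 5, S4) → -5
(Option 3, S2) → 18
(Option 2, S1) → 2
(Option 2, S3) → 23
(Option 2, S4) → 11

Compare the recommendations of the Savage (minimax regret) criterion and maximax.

Column bests: S1=24, S2=30, S3=26, S4=25.
Option 1 regrets: 28, 15, 0, 0 → max 28
Option 2 regrets: 22, 0, 3, 14 → max 22
Option 3 regrets: 1, 12, 12, 20 → max 20
Option 4 regrets: 0, 36, 1, 5 → max 36
Option 5 regrets: 0, 2, 24, 30 → max 30
Smallest max regret = 20 → Option 3.
Row maxima: Option 1=26, Option 2=30, Option 3=23, Option 4=25, Option 5=28
Best best-case = 30 → Option 2.

minimax regret → Option 3; maximax → Option 2 (disagree)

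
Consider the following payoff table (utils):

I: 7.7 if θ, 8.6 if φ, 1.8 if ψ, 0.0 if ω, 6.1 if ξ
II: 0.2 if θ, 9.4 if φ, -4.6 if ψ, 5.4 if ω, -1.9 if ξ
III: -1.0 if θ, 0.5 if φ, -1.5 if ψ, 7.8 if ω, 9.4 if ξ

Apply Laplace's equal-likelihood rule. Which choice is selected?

Row averages: I=4.84, II=1.7, III=3.04
Highest average = 4.84 → I.

I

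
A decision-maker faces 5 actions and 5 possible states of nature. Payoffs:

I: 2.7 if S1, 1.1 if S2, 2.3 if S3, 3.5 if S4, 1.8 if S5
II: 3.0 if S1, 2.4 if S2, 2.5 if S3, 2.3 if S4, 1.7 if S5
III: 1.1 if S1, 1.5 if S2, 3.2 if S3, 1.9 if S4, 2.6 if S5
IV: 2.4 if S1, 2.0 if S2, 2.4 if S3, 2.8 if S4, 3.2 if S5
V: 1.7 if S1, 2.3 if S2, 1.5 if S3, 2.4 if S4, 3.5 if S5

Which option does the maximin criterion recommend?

IV

Row minima: I=1.1, II=1.7, III=1.1, IV=2.0, V=1.5
Best worst-case = 2.0 → IV.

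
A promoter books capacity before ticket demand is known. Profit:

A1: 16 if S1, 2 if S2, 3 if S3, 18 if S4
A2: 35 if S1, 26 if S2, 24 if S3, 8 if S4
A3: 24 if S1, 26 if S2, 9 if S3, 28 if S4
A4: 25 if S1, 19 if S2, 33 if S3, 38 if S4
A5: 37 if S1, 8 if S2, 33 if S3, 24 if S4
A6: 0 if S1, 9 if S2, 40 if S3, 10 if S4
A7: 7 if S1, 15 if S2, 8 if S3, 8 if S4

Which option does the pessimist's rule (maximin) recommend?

Row minima: A1=2, A2=8, A3=9, A4=19, A5=8, A6=0, A7=7
Best worst-case = 19 → A4.

A4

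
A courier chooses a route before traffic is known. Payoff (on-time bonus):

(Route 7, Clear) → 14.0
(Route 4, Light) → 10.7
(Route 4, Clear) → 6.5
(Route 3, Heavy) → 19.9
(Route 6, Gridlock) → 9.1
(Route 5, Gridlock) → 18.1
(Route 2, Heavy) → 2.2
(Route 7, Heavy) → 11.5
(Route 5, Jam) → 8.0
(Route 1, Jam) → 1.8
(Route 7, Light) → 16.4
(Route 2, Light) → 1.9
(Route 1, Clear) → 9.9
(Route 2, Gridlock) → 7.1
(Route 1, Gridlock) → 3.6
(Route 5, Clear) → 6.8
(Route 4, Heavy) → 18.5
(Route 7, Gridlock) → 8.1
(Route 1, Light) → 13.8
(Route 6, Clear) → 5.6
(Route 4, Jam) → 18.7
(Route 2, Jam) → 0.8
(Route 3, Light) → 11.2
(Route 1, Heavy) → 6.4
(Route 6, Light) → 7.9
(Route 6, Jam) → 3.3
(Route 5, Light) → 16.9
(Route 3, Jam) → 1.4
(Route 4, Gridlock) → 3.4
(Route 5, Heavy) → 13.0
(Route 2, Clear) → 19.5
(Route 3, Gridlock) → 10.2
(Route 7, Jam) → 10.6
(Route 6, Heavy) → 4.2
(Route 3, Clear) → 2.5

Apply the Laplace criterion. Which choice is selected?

Route 5

Row averages: Route 1=7.1, Route 2=6.3, Route 3=9.04, Route 4=11.56, Route 5=12.56, Route 6=6.02, Route 7=12.12
Highest average = 12.56 → Route 5.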